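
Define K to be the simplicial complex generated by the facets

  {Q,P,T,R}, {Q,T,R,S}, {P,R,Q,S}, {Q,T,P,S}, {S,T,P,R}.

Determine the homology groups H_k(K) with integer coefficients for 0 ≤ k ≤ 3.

Take the total order P < Q < R < S < T on the vertex set. Then K (dimension 3) consists of the simplices:

  0-simplices (5): P, Q, R, S, T
  1-simplices (10): PQ, PR, PS, PT, QR, QS, QT, RS, RT, ST
  2-simplices (10): PQR, PQS, PQT, PRS, PRT, PST, QRS, QRT, QST, RST
  3-simplices (5): PQRS, PQRT, PQST, PRST, QRST

so the chain groups are C_0 ≅ Z^5, C_1 ≅ Z^10, C_2 ≅ Z^10, C_3 ≅ Z^5.

Boundary ∂_1: C_1 → C_0 sends each edge [p,q] (with p < q) to q − p. For instance
  ∂RT = T − R.
The resulting 5×10 matrix has rank 4, and its Smith normal form has invariant factors (1,1,1,1).

Boundary ∂_2: C_2 → C_1 sends each 2-simplex [p,q,r] to [q,r] − [p,r] + [p,q]. For instance
  ∂PQT = QT − PT + PQ,
  ∂PST = ST − PT + PS.
The 10×10 boundary matrix has rank 6 and Smith normal form diag(1,1,1,1,1,1).

∂_3: C_3 → C_2 sends each 3-simplex σ to the alternating sum Σ_i (−1)^i (σ with its i-th vertex removed). For instance
  ∂PRST = RST − PST + PRT − PRS,
  ∂PQST = QST − PST + PQT − PQS.
This gives a 10×5 integer matrix of rank 4; reducing to Smith normal form yields diagonal entries (1,1,1,1).

Now H_k = ker ∂_k / im ∂_{k+1}, so:

  H_0: rank C_0 − rank ∂_1 = 5 − 4 = 1, and the invariant factors of ∂_1 are all 1, so H_0 ≅ Z.
  H_1: rank ker ∂_1 − rank ∂_2 = (10 − 4) − 6 = 0, and the invariant factors of ∂_2 are all 1, so H_1 ≅ 0.
  H_2: rank ker ∂_2 − rank ∂_3 = (10 − 6) − 4 = 0, and the invariant factors of ∂_3 are all 1, so H_2 ≅ 0.
  H_3: rank ker ∂_3 − rank ∂_4 = (5 − 4) − 0 = 1, and there is no ∂_4, so H_3 ≅ Z.

As a check, the Euler characteristic is 5 − 10 + 10 − 5 = 0, which agrees with 1 − 0 + 0 − 1 = 0.

H_0 = Z,  H_1 = 0,  H_2 = 0,  H_3 = Z.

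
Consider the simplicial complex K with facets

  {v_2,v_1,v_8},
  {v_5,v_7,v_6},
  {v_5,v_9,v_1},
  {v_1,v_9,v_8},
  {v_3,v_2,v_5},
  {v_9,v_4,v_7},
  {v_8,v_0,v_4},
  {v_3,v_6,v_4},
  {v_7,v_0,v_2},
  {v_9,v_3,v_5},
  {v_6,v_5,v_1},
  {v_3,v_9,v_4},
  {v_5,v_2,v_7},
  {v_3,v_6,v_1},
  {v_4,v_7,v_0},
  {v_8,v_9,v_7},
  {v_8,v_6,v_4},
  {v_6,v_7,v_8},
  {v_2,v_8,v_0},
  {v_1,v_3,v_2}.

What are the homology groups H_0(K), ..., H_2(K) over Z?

H_0 ≅ Z,  H_1 ≅ Z × Z/2,  H_2 = 0.

Fix the vertex order v_0 < v_1 < v_2 < v_3 < v_4 < v_5 < v_6 < v_7 < v_8 < v_9 and write every simplex with vertices in increasing order. Then dim K = 2 and the simplices of K are:

  0-simplices (10): [v_0], [v_1], [v_2], [v_3], [v_4], [v_5], [v_6], [v_7], [v_8], [v_9]
  1-simplices (30): (30 of them)
  2-simplices (20): (20 of them)

so the chain groups are C_0 ≅ Z^10, C_1 ≅ Z^30, C_2 ≅ Z^20.

The boundary map ∂_1: C_1 → C_0 sends each edge [p,q] (with p < q) to q − p.
This gives a 10×30 integer matrix of rank 9; reducing to Smith normal form yields diagonal entries (1,1,1,1,1,1,1,1,1).

The boundary map ∂_2: C_2 → C_1 sends each 2-simplex [p,q,r] to [q,r] − [p,r] + [p,q]. For instance
  ∂[v_0,v_2,v_7] = [v_2,v_7] − [v_0,v_7] + [v_0,v_2],
  ∂[v_1,v_3,v_6] = [v_3,v_6] − [v_1,v_6] + [v_1,v_3].
This gives a 30×20 integer matrix of rank 20; reducing to Smith normal form yields diagonal entries (1,1,1,1,1,1,1,1,1,1,1,1,1,1,1,1,1,1,1,2).

Reading off H_k = ker ∂_k / im ∂_{k+1}:

  H_0: rank C_0 − rank ∂_1 = 10 − 9 = 1, and the invariant factors of ∂_1 are all 1, so H_0 ≅ Z.
  H_1: rank ker ∂_1 − rank ∂_2 = (30 − 9) − 20 = 1, and ∂_2 has invariant factor 2 > 1, so H_1 ≅ Z × Z/2.
  H_2: rank ker ∂_2 − rank ∂_3 = (20 − 20) − 0 = 0, and there is no ∂_3, so H_2 ≅ 0.

As a check, the Euler characteristic is 10 − 30 + 20 = 0, which agrees with 1 − 1 + 0 = 0.
(K is a triangulation of the Klein bottle.)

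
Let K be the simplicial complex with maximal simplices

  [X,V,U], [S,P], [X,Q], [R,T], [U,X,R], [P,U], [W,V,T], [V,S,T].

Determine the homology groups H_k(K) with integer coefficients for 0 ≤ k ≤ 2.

H_0 ≅ Z,  H_1 ≅ Z^2,  H_2 = 0.

Fix the vertex order P < Q < R < S < T < U < V < W < X and write every simplex with vertices in increasing order. Then dim K = 2 and the simplices of K are:

  0-simplices (9): P, Q, R, S, T, U, V, W, X
  1-simplices (14): PS, PU, QX, RT, RU, RX, ST, SV, TV, TW, UV, UX, VW, VX
  2-simplices (4): RUX, STV, TVW, UVX

Hence C_0 ≅ Z^9, C_1 ≅ Z^14, C_2 ≅ Z^4.

The boundary map ∂_1: C_1 → C_0 sends each edge [p,q] (with p < q) to q − p.
This gives a 9×14 integer matrix of rank 8; reducing to Smith normal form yields diagonal entries (1,1,1,1,1,1,1,1).

Boundary ∂_2: C_2 → C_1 acts by ∂[p,q,r] = [q,r] − [p,r] + [p,q]. For instance
  ∂STV = TV − SV + ST,
  ∂RUX = UX − RX + RU.
This gives a 14×4 integer matrix of rank 4; reducing to Smith normal form yields diagonal entries (1,1,1,1).

Now H_k = ker ∂_k / im ∂_{k+1}, so:

  H_0: rank C_0 − rank ∂_1 = 9 − 8 = 1, and the invariant factors of ∂_1 are all 1, so H_0 = Z.
  H_1: rank ker ∂_1 − rank ∂_2 = (14 − 8) − 4 = 2, and the invariant factors of ∂_2 are all 1, so H_1 = Z^2.
  H_2: rank ker ∂_2 − rank ∂_3 = (4 − 4) − 0 = 0, and there is no ∂_3, so H_2 = 0.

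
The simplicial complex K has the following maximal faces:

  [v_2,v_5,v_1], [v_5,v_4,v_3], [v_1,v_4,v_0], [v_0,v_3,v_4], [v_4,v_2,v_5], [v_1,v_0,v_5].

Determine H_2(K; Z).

We work with the vertex ordering v_0 < v_1 < v_2 < v_3 < v_4 < v_5. The simplices of K, each written with vertices in increasing order, are:

  0-simplices (6): [v_0], [v_1], [v_2], [v_3], [v_4], [v_5]
  1-simplices (12): [v_0,v_1], [v_0,v_3], [v_0,v_4], [v_0,v_5], [v_1,v_2], [v_1,v_4], [v_1,v_5], [v_2,v_4], [v_2,v_5], [v_3,v_4], [v_3,v_5], [v_4,v_5]
  2-simplices (6): [v_0,v_1,v_4], [v_0,v_1,v_5], [v_0,v_3,v_4], [v_1,v_2,v_5], [v_2,v_4,v_5], [v_3,v_4,v_5]

so the chain groups are C_0 ≅ Z^6, C_1 ≅ Z^12, C_2 ≅ Z^6.

∂_1: C_1 → C_0 sends each edge [p,q] (with p < q) to q − p. For instance
  ∂[v_1,v_4] = [v_4] − [v_1].
This gives a 6×12 integer matrix of rank 5; reducing to Smith normal form yields diagonal entries (1,1,1,1,1).

Boundary ∂_2: C_2 → C_1 sends each 2-simplex [p,q,r] to [q,r] − [p,r] + [p,q]. For instance
  ∂[v_2,v_4,v_5] = [v_4,v_5] − [v_2,v_5] + [v_2,v_4],
  ∂[v_1,v_2,v_5] = [v_2,v_5] − [v_1,v_5] + [v_1,v_2].
As a 12×6 matrix over Z this has rank 6, with invariant factors (1,1,1,1,1,1).

From H_k ≅ ker(∂_k) / im(∂_{k+1}) we obtain:

  H_2: rank ker ∂_2 − rank ∂_3 = (6 − 6) − 0 = 0, and there is no ∂_3, so H_2 = 0.

(K is a triangulation of the cylinder S^1 x I.)

H_2 = 0.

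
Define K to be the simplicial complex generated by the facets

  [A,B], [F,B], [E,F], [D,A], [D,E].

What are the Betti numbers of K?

We work with the vertex ordering A < B < D < E < F. The simplices of K, each written with vertices in increasing order, are:

  0-simplices (5): A, B, D, E, F
  1-simplices (5): AB, AD, BF, DE, EF

so the chain groups are C_0 ≅ Z^5, C_1 ≅ Z^5.

Boundary ∂_1: C_1 → C_0 sends each edge [p,q] (with p < q) to q − p.
The resulting 5×5 matrix has rank 4, and its Smith normal form has invariant factors (1,1,1,1).

Reading off H_k = ker ∂_k / im ∂_{k+1}:

  H_0: rank C_0 − rank ∂_1 = 5 − 4 = 1, and the invariant factors of ∂_1 are all 1, so H_0 ≅ Z.
  H_1: rank ker ∂_1 − rank ∂_2 = (5 − 4) − 0 = 1, and there is no ∂_2, so H_1 ≅ Z.

Hence the Betti numbers are b_0 = 1, b_1 = 1.

b_0 = 1, b_1 = 1.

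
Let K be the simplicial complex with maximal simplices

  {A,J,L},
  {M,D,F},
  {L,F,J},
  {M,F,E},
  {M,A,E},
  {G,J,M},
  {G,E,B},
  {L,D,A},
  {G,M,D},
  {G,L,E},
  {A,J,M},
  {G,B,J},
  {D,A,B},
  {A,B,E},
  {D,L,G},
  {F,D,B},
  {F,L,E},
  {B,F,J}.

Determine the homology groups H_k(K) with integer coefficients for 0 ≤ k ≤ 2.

H_0 = Z,  H_1 = Z^2,  H_2 = Z.

Order the vertices as A < B < D < E < F < G < J < L < M. Listing each simplex with vertices in this order, K has dimension 2 with simplices:

  0-simplices (9): A, B, D, E, F, G, J, L, M
  1-simplices (27): AB, AD, AE, AJ, AL, AM, BD, BE, BF, BG, BJ, DF, DG, DL, DM, EF, EG, EL, EM, FJ, FL, FM, GJ, GL, GM, JL, JM
  2-simplices (18): ABD, ABE, ADL, AEM, AJL, AJM, BDF, BEG, BFJ, BGJ, DFM, DGL, DGM, EFL, EFM, EGL, FJL, GJM

giving chain groups C_0 ≅ Z^9, C_1 ≅ Z^27, C_2 ≅ Z^18.

Boundary ∂_1: C_1 → C_0 is given by ∂[p,q] = [q] − [p].
As a 9×27 matrix over Z this has rank 8, with invariant factors (1,1,1,1,1,1,1,1).

The boundary map ∂_2: C_2 → C_1 sends each 2-simplex [p,q,r] to [q,r] − [p,r] + [p,q]. For instance
  ∂EGL = GL − EL + EG,
  ∂EFL = FL − EL + EF.
The resulting 27×18 matrix has rank 17, and its Smith normal form has invariant factors (1,1,1,1,1,1,1,1,1,1,1,1,1,1,1,1,1).

Reading off H_k = ker ∂_k / im ∂_{k+1}:

  H_0: rank C_0 − rank ∂_1 = 9 − 8 = 1, and the invariant factors of ∂_1 are all 1, so H_0 ≅ Z.
  H_1: rank ker ∂_1 − rank ∂_2 = (27 − 8) − 17 = 2, and the invariant factors of ∂_2 are all 1, so H_1 ≅ Z^2.
  H_2: rank ker ∂_2 − rank ∂_3 = (18 − 17) − 0 = 1, and there is no ∂_3, so H_2 ≅ Z.

(K is a triangulation of the torus T^2.)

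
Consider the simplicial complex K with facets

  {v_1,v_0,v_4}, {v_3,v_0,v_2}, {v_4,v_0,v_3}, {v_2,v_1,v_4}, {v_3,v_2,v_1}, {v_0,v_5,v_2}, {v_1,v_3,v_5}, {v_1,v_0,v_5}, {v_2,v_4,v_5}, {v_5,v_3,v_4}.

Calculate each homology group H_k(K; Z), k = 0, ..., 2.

H_0 = Z,  H_1 = Z/2,  H_2 = 0.

Take the total order v_0 < v_1 < v_2 < v_3 < v_4 < v_5 on the vertex set. Then K (dimension 2) consists of the simplices:

  0-simplices (6): [v_0], [v_1], [v_2], [v_3], [v_4], [v_5]
  1-simplices (15): (15 of them)
  2-simplices (10): [v_0,v_1,v_4], [v_0,v_1,v_5], [v_0,v_2,v_3], [v_0,v_2,v_5], [v_0,v_3,v_4], [v_1,v_2,v_3], [v_1,v_2,v_4], [v_1,v_3,v_5], [v_2,v_4,v_5], [v_3,v_4,v_5]

giving chain groups C_0 ≅ Z^6, C_1 ≅ Z^15, C_2 ≅ Z^10.

The boundary map ∂_1: C_1 → C_0 sends each edge [p,q] (with p < q) to q − p. For instance
  ∂[v_1,v_2] = [v_2] − [v_1].
As a 6×15 matrix over Z this has rank 5, with invariant factors (1,1,1,1,1).

Boundary ∂_2: C_2 → C_1 sends each 2-simplex [p,q,r] to [q,r] − [p,r] + [p,q]. For instance
  ∂[v_0,v_3,v_4] = [v_3,v_4] − [v_0,v_4] + [v_0,v_3],
  ∂[v_1,v_3,v_5] = [v_3,v_5] − [v_1,v_5] + [v_1,v_3].
This gives a 15×10 integer matrix of rank 10; reducing to Smith normal form yields diagonal entries (1,1,1,1,1,1,1,1,1,2).

From H_k ≅ ker(∂_k) / im(∂_{k+1}) we obtain:

  H_0: rank C_0 − rank ∂_1 = 6 − 5 = 1, and the invariant factors of ∂_1 are all 1, so H_0 = Z.
  H_1: rank ker ∂_1 − rank ∂_2 = (15 − 5) − 10 = 0, and ∂_2 has invariant factor 2 > 1, so H_1 = Z/2.
  H_2: rank ker ∂_2 − rank ∂_3 = (10 − 10) − 0 = 0, and there is no ∂_3, so H_2 = 0.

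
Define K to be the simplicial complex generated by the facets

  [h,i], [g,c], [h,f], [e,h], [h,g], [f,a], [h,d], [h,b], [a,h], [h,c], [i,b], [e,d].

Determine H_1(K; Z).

Order the vertices as a < b < c < d < e < f < g < h < i. Listing each simplex with vertices in this order, K has dimension 1 with simplices:

  0-simplices (9): a, b, c, d, e, f, g, h, i
  1-simplices (12): af, ah, bh, bi, cg, ch, de, dh, eh, fh, gh, hi

so the chain groups are C_0 ≅ Z^9, C_1 ≅ Z^12.

Boundary ∂_1: C_1 → C_0 is given by ∂[p,q] = [q] − [p].
The resulting 9×12 matrix has rank 8, and its Smith normal form has invariant factors (1,1,1,1,1,1,1,1).

Now H_k = ker ∂_k / im ∂_{k+1}, so:

  H_1: rank ker ∂_1 − rank ∂_2 = (12 − 8) − 0 = 4, and there is no ∂_2, so H_1 = Z^4.

(K is a triangulation of a wedge of 4 circles.)

H_1 ≅ Z^4.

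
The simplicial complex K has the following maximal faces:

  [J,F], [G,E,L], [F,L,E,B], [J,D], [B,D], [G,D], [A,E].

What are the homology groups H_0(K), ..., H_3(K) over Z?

K has 8 vertices, 13 edges, 5 triangles, 1 3-simplex.
rank ∂_0 = 0, rank ∂_1 = 7 ⇒ b_0 = 8 − 0 − 7 = 1; all invariant factors of ∂_1 are 1 so no torsion. So H_0 = Z.
rank ∂_1 = 7, rank ∂_2 = 4 ⇒ b_1 = 13 − 7 − 4 = 2; all invariant factors of ∂_2 are 1 so no torsion. So H_1 = Z^2.
rank ∂_2 = 4, rank ∂_3 = 1 ⇒ b_2 = 5 − 4 − 1 = 0; all invariant factors of ∂_3 are 1 so no torsion. So H_2 = 0.
rank ∂_3 = 1, rank ∂_4 = 0 ⇒ b_3 = 1 − 1 − 0 = 0. So H_3 = 0.

H_0 = Z,  H_1 = Z^2,  H_2 = 0,  H_3 = 0.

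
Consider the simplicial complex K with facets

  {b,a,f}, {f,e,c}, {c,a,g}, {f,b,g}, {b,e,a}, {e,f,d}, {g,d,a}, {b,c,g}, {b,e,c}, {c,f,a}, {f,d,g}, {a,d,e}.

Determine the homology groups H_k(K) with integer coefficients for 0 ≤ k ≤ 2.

H_0 = Z,  H_1 = Z/2,  H_2 = 0.

Order the vertices as a < b < c < d < e < f < g. Listing each simplex with vertices in this order, K has dimension 2 with simplices:

  0-simplices (7): a, b, c, d, e, f, g
  1-simplices (18): ab, ac, ad, ae, af, ag, bc, be, bf, bg, ce, cf, cg, de, df, dg, ef, fg
  2-simplices (12): abe, abf, acf, acg, ade, adg, bce, bcg, bfg, cef, def, dfg

so the chain groups are C_0 ≅ Z^7, C_1 ≅ Z^18, C_2 ≅ Z^12.

The boundary map ∂_1: C_1 → C_0 is given by ∂[p,q] = [q] − [p].
As a 7×18 matrix over Z this has rank 6, with invariant factors (1,1,1,1,1,1).

Boundary ∂_2: C_2 → C_1 acts by ∂[p,q,r] = [q,r] − [p,r] + [p,q]. For instance
  ∂ade = de − ae + ad,
  ∂adg = dg − ag + ad.
As a 18×12 matrix over Z this has rank 12, with invariant factors (1,1,1,1,1,1,1,1,1,1,1,2).

Computing H_k = (kernel of ∂_k) / (image of ∂_{k+1}):

  H_0: rank C_0 − rank ∂_1 = 7 − 6 = 1, and the invariant factors of ∂_1 are all 1, so H_0 = Z.
  H_1: rank ker ∂_1 − rank ∂_2 = (18 − 6) − 12 = 0, and ∂_2 has invariant factor 2 > 1, so H_1 = Z/2.
  H_2: rank ker ∂_2 − rank ∂_3 = (12 − 12) − 0 = 0, and there is no ∂_3, so H_2 = 0.

(K is a triangulation of the real projective plane RP^2.)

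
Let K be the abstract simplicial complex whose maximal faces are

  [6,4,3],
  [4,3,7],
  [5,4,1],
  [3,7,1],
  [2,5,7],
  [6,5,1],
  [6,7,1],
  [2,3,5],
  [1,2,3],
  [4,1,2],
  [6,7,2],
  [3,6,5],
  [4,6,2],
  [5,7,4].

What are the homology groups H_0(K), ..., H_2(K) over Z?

H_0 = Z,  H_1 = Z^2,  H_2 = Z.

Fix the vertex order 1 < 2 < 3 < 4 < 5 < 6 < 7 and write every simplex with vertices in increasing order. Then dim K = 2 and the simplices of K are:

  0-simplices (7): [1], [2], [3], [4], [5], [6], [7]
  1-simplices (21): [1,2], [1,3], [1,4], [1,5], [1,6], [1,7], [2,3], [2,4], [2,5], [2,6], [2,7], [3,4], [3,5], [3,6], [3,7], [4,5], [4,6], [4,7], [5,6], [5,7], [6,7]
  2-simplices (14): [1,2,3], [1,2,4], [1,3,7], [1,4,5], [1,5,6], [1,6,7], [2,3,5], [2,4,6], [2,5,7], [2,6,7], [3,4,6], [3,4,7], [3,5,6], [4,5,7]

giving chain groups C_0 ≅ Z^7, C_1 ≅ Z^21, C_2 ≅ Z^14.

Boundary ∂_1: C_1 → C_0 sends each edge [p,q] (with p < q) to q − p. For instance
  ∂[5,7] = [7] − [5].
This gives a 7×21 integer matrix of rank 6; reducing to Smith normal form yields diagonal entries (1,1,1,1,1,1).

The boundary map ∂_2: C_2 → C_1 maps a triangle to the signed sum of its edges. For instance
  ∂[1,4,5] = [4,5] − [1,5] + [1,4],
  ∂[4,5,7] = [5,7] − [4,7] + [4,5].
The 21×14 boundary matrix has rank 13 and Smith normal form diag(1,1,1,1,1,1,1,1,1,1,1,1,1).

Reading off H_k = ker ∂_k / im ∂_{k+1}:

  H_0: rank C_0 − rank ∂_1 = 7 − 6 = 1, and the invariant factors of ∂_1 are all 1, so H_0 = Z.
  H_1: rank ker ∂_1 − rank ∂_2 = (21 − 6) − 13 = 2, and the invariant factors of ∂_2 are all 1, so H_1 = Z^2.
  H_2: rank ker ∂_2 − rank ∂_3 = (14 − 13) − 0 = 1, and there is no ∂_3, so H_2 = Z.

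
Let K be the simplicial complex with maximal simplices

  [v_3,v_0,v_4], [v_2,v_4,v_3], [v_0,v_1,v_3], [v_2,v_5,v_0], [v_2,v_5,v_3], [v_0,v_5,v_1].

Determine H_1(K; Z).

H_1 = Z.

We work with the vertex ordering v_0 < v_1 < v_2 < v_3 < v_4 < v_5. The simplices of K, each written with vertices in increasing order, are:

  0-simplices (6): [v_0], [v_1], [v_2], [v_3], [v_4], [v_5]
  1-simplices (12): [v_0,v_1], [v_0,v_2], [v_0,v_3], [v_0,v_4], [v_0,v_5], [v_1,v_3], [v_1,v_5], [v_2,v_3], [v_2,v_4], [v_2,v_5], [v_3,v_4], [v_3,v_5]
  2-simplices (6): [v_0,v_1,v_3], [v_0,v_1,v_5], [v_0,v_2,v_5], [v_0,v_3,v_4], [v_2,v_3,v_4], [v_2,v_3,v_5]

Hence C_0 ≅ Z^6, C_1 ≅ Z^12, C_2 ≅ Z^6.

Boundary ∂_1: C_1 → C_0 sends each edge [p,q] (with p < q) to q − p. For instance
  ∂[v_0,v_4] = [v_4] − [v_0].
The resulting 6×12 matrix has rank 5, and its Smith normal form has invariant factors (1,1,1,1,1).

The boundary map ∂_2: C_2 → C_1 acts by ∂[p,q,r] = [q,r] − [p,r] + [p,q]. For instance
  ∂[v_0,v_1,v_5] = [v_1,v_5] − [v_0,v_5] + [v_0,v_1],
  ∂[v_2,v_3,v_5] = [v_3,v_5] − [v_2,v_5] + [v_2,v_3].
As a 12×6 matrix over Z this has rank 6, with invariant factors (1,1,1,1,1,1).

From H_k ≅ ker(∂_k) / im(∂_{k+1}) we obtain:

  H_1: rank ker ∂_1 − rank ∂_2 = (12 − 5) − 6 = 1, and the invariant factors of ∂_2 are all 1, so H_1 = Z.

(K is a triangulation of the cylinder S^1 x I.)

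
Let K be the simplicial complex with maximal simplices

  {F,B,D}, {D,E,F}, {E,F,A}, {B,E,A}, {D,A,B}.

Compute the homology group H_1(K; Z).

We work with the vertex ordering A < B < D < E < F. The simplices of K, each written with vertices in increasing order, are:

  0-simplices (5): A, B, D, E, F
  1-simplices (10): AB, AD, AE, AF, BD, BE, BF, DE, DF, EF
  2-simplices (5): ABD, ABE, AEF, BDF, DEF

so the chain groups are C_0 ≅ Z^5, C_1 ≅ Z^10, C_2 ≅ Z^5.

Boundary ∂_1: C_1 → C_0 sends each edge [p,q] (with p < q) to q − p.
This gives a 5×10 integer matrix of rank 4; reducing to Smith normal form yields diagonal entries (1,1,1,1).

The boundary map ∂_2: C_2 → C_1 maps a triangle to the signed sum of its edges. For instance
  ∂AEF = EF − AF + AE,
  ∂DEF = EF − DF + DE.
As a 10×5 matrix over Z this has rank 5, with invariant factors (1,1,1,1,1).

Now H_k = ker ∂_k / im ∂_{k+1}, so:

  H_1: rank ker ∂_1 − rank ∂_2 = (10 − 4) − 5 = 1, and the invariant factors of ∂_2 are all 1, so H_1 = Z.

H_1 ≅ Z.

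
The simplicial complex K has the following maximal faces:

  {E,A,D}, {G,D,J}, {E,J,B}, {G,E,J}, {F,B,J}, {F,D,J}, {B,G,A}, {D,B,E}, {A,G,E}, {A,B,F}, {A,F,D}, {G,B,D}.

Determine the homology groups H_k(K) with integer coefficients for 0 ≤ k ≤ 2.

Fix the vertex order A < B < D < E < F < G < J and write every simplex with vertices in increasing order. Then dim K = 2 and the simplices of K are:

  0-simplices (7): A, B, D, E, F, G, J
  1-simplices (18): AB, AD, AE, AF, AG, BD, BE, BF, BG, BJ, DE, DF, DG, DJ, EG, EJ, FJ, GJ
  2-simplices (12): ABF, ABG, ADE, ADF, AEG, BDE, BDG, BEJ, BFJ, DFJ, DGJ, EGJ

Hence C_0 ≅ Z^7, C_1 ≅ Z^18, C_2 ≅ Z^12.

The boundary map ∂_1: C_1 → C_0 is given by ∂[p,q] = [q] − [p]. For instance
  ∂AE = E − A.
As a 7×18 matrix over Z this has rank 6, with invariant factors (1,1,1,1,1,1).

Boundary ∂_2: C_2 → C_1 acts by ∂[p,q,r] = [q,r] − [p,r] + [p,q]. For instance
  ∂DFJ = FJ − DJ + DF,
  ∂ABF = BF − AF + AB.
As a 18×12 matrix over Z this has rank 12, with invariant factors (1,1,1,1,1,1,1,1,1,1,1,2).

Computing H_k = (kernel of ∂_k) / (image of ∂_{k+1}):

  H_0: rank C_0 − rank ∂_1 = 7 − 6 = 1, and the invariant factors of ∂_1 are all 1, so H_0 = Z.
  H_1: rank ker ∂_1 − rank ∂_2 = (18 − 6) − 12 = 0, and ∂_2 has invariant factor 2 > 1, so H_1 = Z/2Z.
  H_2: rank ker ∂_2 − rank ∂_3 = (12 − 12) − 0 = 0, and there is no ∂_3, so H_2 = 0.

H_0 ≅ Z,  H_1 ≅ Z/2Z,  H_2 = 0.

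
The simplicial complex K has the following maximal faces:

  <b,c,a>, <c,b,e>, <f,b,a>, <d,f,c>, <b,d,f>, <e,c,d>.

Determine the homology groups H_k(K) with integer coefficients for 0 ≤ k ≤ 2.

We work with the vertex ordering a < b < c < d < e < f. The simplices of K, each written with vertices in increasing order, are:

  0-simplices (6): a, b, c, d, e, f
  1-simplices (12): ab, ac, af, bc, bd, be, bf, cd, ce, cf, de, df
  2-simplices (6): abc, abf, bce, bdf, cde, cdf

Hence C_0 ≅ Z^6, C_1 ≅ Z^12, C_2 ≅ Z^6.

Boundary ∂_1: C_1 → C_0 is given by ∂[p,q] = [q] − [p]. For instance
  ∂ab = b − a.
This gives a 6×12 integer matrix of rank 5; reducing to Smith normal form yields diagonal entries (1,1,1,1,1).

∂_2: C_2 → C_1 acts by ∂[p,q,r] = [q,r] − [p,r] + [p,q]. For instance
  ∂bdf = df − bf + bd,
  ∂cde = de − ce + cd.
As a 12×6 matrix over Z this has rank 6, with invariant factors (1,1,1,1,1,1).

Computing H_k = (kernel of ∂_k) / (image of ∂_{k+1}):

  H_0: rank C_0 − rank ∂_1 = 6 − 5 = 1, and the invariant factors of ∂_1 are all 1, so H_0 ≅ Z.
  H_1: rank ker ∂_1 − rank ∂_2 = (12 − 5) − 6 = 1, and the invariant factors of ∂_2 are all 1, so H_1 ≅ Z.
  H_2: rank ker ∂_2 − rank ∂_3 = (6 − 6) − 0 = 0, and there is no ∂_3, so H_2 ≅ 0.

As a check, the Euler characteristic is 6 − 12 + 6 = 0, which agrees with 1 − 1 + 0 = 0.
(K is a triangulation of the cylinder S^1 x I.)

H_0 ≅ Z,  H_1 ≅ Z,  H_2 = 0.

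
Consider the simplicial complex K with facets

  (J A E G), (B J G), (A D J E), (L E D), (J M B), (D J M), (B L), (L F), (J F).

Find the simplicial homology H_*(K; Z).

H_0 ≅ Z,  H_1 ≅ Z^2,  H_2 = 0,  H_3 = 0.

K has 9 vertices, 19 edges, 11 triangles, 2 3-simplices.
rank ∂_0 = 0, rank ∂_1 = 8 ⇒ b_0 = 9 − 0 − 8 = 1; all invariant factors of ∂_1 are 1 so no torsion. So H_0 ≅ Z.
rank ∂_1 = 8, rank ∂_2 = 9 ⇒ b_1 = 19 − 8 − 9 = 2; all invariant factors of ∂_2 are 1 so no torsion. So H_1 ≅ Z^2.
rank ∂_2 = 9, rank ∂_3 = 2 ⇒ b_2 = 11 − 9 − 2 = 0; all invariant factors of ∂_3 are 1 so no torsion. So H_2 ≅ 0.
rank ∂_3 = 2, rank ∂_4 = 0 ⇒ b_3 = 2 − 2 − 0 = 0. So H_3 ≅ 0.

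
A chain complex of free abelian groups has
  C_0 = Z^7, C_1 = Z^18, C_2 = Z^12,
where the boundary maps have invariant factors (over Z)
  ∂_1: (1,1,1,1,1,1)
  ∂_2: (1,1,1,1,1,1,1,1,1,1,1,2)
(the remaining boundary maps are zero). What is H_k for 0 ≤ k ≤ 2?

H_0 = Z,  H_1 = Z/2,  H_2 = 0.

H_0: b_0 = 7 − 0 − 6 = 1; torsion from ∂_1 factors > 1: none. So H_0 = Z.
H_1: b_1 = 18 − 6 − 12 = 0; torsion from ∂_2 factors > 1: [2]. So H_1 = Z/2.
H_2: b_2 = 12 − 12 − 0 = 0; torsion from ∂_3 factors > 1: none. So H_2 = 0.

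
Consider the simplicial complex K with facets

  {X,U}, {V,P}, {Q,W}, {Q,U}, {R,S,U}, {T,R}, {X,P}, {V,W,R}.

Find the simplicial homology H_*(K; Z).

H_0 ≅ Z,  H_1 ≅ Z^2,  H_2 = 0.

Take the total order P < Q < R < S < T < U < V < W < X on the vertex set. Then K (dimension 2) consists of the simplices:

  0-simplices (9): P, Q, R, S, T, U, V, W, X
  1-simplices (12): PV, PX, QU, QW, RS, RT, RU, RV, RW, SU, UX, VW
  2-simplices (2): RSU, RVW

giving chain groups C_0 ≅ Z^9, C_1 ≅ Z^12, C_2 ≅ Z^2.

Boundary ∂_1: C_1 → C_0 maps an edge to its endpoints' difference, ∂[p,q] = q − p. For instance
  ∂RU = U − R.
As a 9×12 matrix over Z this has rank 8, with invariant factors (1,1,1,1,1,1,1,1).

The boundary map ∂_2: C_2 → C_1 acts by ∂[p,q,r] = [q,r] − [p,r] + [p,q]. For instance
  ∂RSU = SU − RU + RS,
  ∂RVW = VW − RW + RV.
As a 12×2 matrix over Z this has rank 2, with invariant factors (1,1).

Now H_k = ker ∂_k / im ∂_{k+1}, so:

  H_0: rank C_0 − rank ∂_1 = 9 − 8 = 1, and the invariant factors of ∂_1 are all 1, so H_0 = Z.
  H_1: rank ker ∂_1 − rank ∂_2 = (12 − 8) − 2 = 2, and the invariant factors of ∂_2 are all 1, so H_1 = Z^2.
  H_2: rank ker ∂_2 − rank ∂_3 = (2 − 2) − 0 = 0, and there is no ∂_3, so H_2 = 0.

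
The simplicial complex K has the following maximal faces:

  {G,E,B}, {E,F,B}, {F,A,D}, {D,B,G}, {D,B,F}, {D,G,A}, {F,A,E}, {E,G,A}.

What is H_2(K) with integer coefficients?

H_2 ≅ Z.

We work with the vertex ordering A < B < D < E < F < G. The simplices of K, each written with vertices in increasing order, are:

  0-simplices (6): A, B, D, E, F, G
  1-simplices (12): AD, AE, AF, AG, BD, BE, BF, BG, DF, DG, EF, EG
  2-simplices (8): ADF, ADG, AEF, AEG, BDF, BDG, BEF, BEG

giving chain groups C_0 ≅ Z^6, C_1 ≅ Z^12, C_2 ≅ Z^8.

Boundary ∂_1: C_1 → C_0 maps an edge to its endpoints' difference, ∂[p,q] = q − p. For instance
  ∂DG = G − D.
This gives a 6×12 integer matrix of rank 5; reducing to Smith normal form yields diagonal entries (1,1,1,1,1).

∂_2: C_2 → C_1 sends each 2-simplex [p,q,r] to [q,r] − [p,r] + [p,q]. For instance
  ∂BDG = DG − BG + BD,
  ∂ADG = DG − AG + AD.
As a 12×8 matrix over Z this has rank 7, with invariant factors (1,1,1,1,1,1,1).

From H_k ≅ ker(∂_k) / im(∂_{k+1}) we obtain:

  H_2: rank ker ∂_2 − rank ∂_3 = (8 − 7) − 0 = 1, and there is no ∂_3, so H_2 = Z.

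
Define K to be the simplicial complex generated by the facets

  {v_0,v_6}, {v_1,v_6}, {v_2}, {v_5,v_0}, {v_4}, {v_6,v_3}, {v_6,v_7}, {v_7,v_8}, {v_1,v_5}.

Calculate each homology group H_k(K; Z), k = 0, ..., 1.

K has 9 vertices, 7 edges.
rank ∂_0 = 0, rank ∂_1 = 6 ⇒ b_0 = 9 − 0 − 6 = 3; all invariant factors of ∂_1 are 1 so no torsion. So H_0 = Z^3.
rank ∂_1 = 6, rank ∂_2 = 0 ⇒ b_1 = 7 − 6 − 0 = 1. So H_1 = Z.

H_0 = Z^3,  H_1 = Z.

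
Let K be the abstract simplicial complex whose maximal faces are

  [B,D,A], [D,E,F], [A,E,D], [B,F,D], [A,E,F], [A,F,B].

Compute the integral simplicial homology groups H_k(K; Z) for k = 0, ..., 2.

H_0 ≅ Z,  H_1 = 0,  H_2 ≅ Z.

Order the vertices as A < B < D < E < F. Listing each simplex with vertices in this order, K has dimension 2 with simplices:

  0-simplices (5): A, B, D, E, F
  1-simplices (9): AB, AD, AE, AF, BD, BF, DE, DF, EF
  2-simplices (6): ABD, ABF, ADE, AEF, BDF, DEF

so the chain groups are C_0 ≅ Z^5, C_1 ≅ Z^9, C_2 ≅ Z^6.

Boundary ∂_1: C_1 → C_0 sends each edge [p,q] (with p < q) to q − p.
This gives a 5×9 integer matrix of rank 4; reducing to Smith normal form yields diagonal entries (1,1,1,1).

Boundary ∂_2: C_2 → C_1 sends each 2-simplex [p,q,r] to [q,r] − [p,r] + [p,q]. For instance
  ∂ADE = DE − AE + AD,
  ∂BDF = DF − BF + BD.
As a 9×6 matrix over Z this has rank 5, with invariant factors (1,1,1,1,1).

From H_k ≅ ker(∂_k) / im(∂_{k+1}) we obtain:

  H_0: rank C_0 − rank ∂_1 = 5 − 4 = 1, and the invariant factors of ∂_1 are all 1, so H_0 = Z.
  H_1: rank ker ∂_1 − rank ∂_2 = (9 − 4) − 5 = 0, and the invariant factors of ∂_2 are all 1, so H_1 = 0.
  H_2: rank ker ∂_2 − rank ∂_3 = (6 − 5) − 0 = 1, and there is no ∂_3, so H_2 = Z.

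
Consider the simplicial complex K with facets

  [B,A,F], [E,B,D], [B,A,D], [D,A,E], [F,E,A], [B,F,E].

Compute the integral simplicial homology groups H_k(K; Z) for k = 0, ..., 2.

H_0 ≅ Z,  H_1 = 0,  H_2 ≅ Z.

We work with the vertex ordering A < B < D < E < F. The simplices of K, each written with vertices in increasing order, are:

  0-simplices (5): A, B, D, E, F
  1-simplices (9): AB, AD, AE, AF, BD, BE, BF, DE, EF
  2-simplices (6): ABD, ABF, ADE, AEF, BDE, BEF

Hence C_0 ≅ Z^5, C_1 ≅ Z^9, C_2 ≅ Z^6.

∂_1: C_1 → C_0 maps an edge to its endpoints' difference, ∂[p,q] = q − p.
As a 5×9 matrix over Z this has rank 4, with invariant factors (1,1,1,1).

∂_2: C_2 → C_1 sends each 2-simplex [p,q,r] to [q,r] − [p,r] + [p,q]. For instance
  ∂BEF = EF − BF + BE,
  ∂ADE = DE − AE + AD.
As a 9×6 matrix over Z this has rank 5, with invariant factors (1,1,1,1,1).

Now H_k = ker ∂_k / im ∂_{k+1}, so:

  H_0: rank C_0 − rank ∂_1 = 5 − 4 = 1, and the invariant factors of ∂_1 are all 1, so H_0 ≅ Z.
  H_1: rank ker ∂_1 − rank ∂_2 = (9 − 4) − 5 = 0, and the invariant factors of ∂_2 are all 1, so H_1 ≅ 0.
  H_2: rank ker ∂_2 − rank ∂_3 = (6 − 5) − 0 = 1, and there is no ∂_3, so H_2 ≅ Z.

As a check, the Euler characteristic is 5 − 9 + 6 = 2, which agrees with 1 − 0 + 1 = 2.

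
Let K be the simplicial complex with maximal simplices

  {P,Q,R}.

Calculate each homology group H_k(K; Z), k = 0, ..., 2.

H_0 = Z,  H_1 = 0,  H_2 = 0.

Order the vertices as P < Q < R. Listing each simplex with vertices in this order, K has dimension 2 with simplices:

  0-simplices (3): P, Q, R
  1-simplices (3): PQ, PR, QR
  2-simplices (1): PQR

Hence C_0 ≅ Z^3, C_1 ≅ Z^3, C_2 ≅ Z^1.

Boundary ∂_1: C_1 → C_0 is given by ∂[p,q] = [q] − [p].
The 3×3 boundary matrix has rank 2 and Smith normal form diag(1,1).

∂_2: C_2 → C_1 maps a triangle to the signed sum of its edges. For instance
  ∂PQR = QR − PR + PQ.
The 3×1 boundary matrix has rank 1 and Smith normal form diag(1).

From H_k ≅ ker(∂_k) / im(∂_{k+1}) we obtain:

  H_0: rank C_0 − rank ∂_1 = 3 − 2 = 1, and the invariant factors of ∂_1 are all 1, so H_0 = Z.
  H_1: rank ker ∂_1 − rank ∂_2 = (3 − 2) − 1 = 0, and the invariant factors of ∂_2 are all 1, so H_1 = 0.
  H_2: rank ker ∂_2 − rank ∂_3 = (1 − 1) − 0 = 0, and there is no ∂_3, so H_2 = 0.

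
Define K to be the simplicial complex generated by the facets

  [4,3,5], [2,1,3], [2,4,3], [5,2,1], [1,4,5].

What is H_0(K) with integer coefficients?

Take the total order 1 < 2 < 3 < 4 < 5 on the vertex set. Then K (dimension 2) consists of the simplices:

  0-simplices (5): [1], [2], [3], [4], [5]
  1-simplices (10): [1,2], [1,3], [1,4], [1,5], [2,3], [2,4], [2,5], [3,4], [3,5], [4,5]
  2-simplices (5): [1,2,3], [1,2,5], [1,4,5], [2,3,4], [3,4,5]

giving chain groups C_0 ≅ Z^5, C_1 ≅ Z^10, C_2 ≅ Z^5.

∂_1: C_1 → C_0 sends each edge [p,q] (with p < q) to q − p.
The resulting 5×10 matrix has rank 4, and its Smith normal form has invariant factors (1,1,1,1).

The boundary map ∂_2: C_2 → C_1 sends each 2-simplex [p,q,r] to [q,r] − [p,r] + [p,q]. For instance
  ∂[2,3,4] = [3,4] − [2,4] + [2,3],
  ∂[3,4,5] = [4,5] − [3,5] + [3,4].
The 10×5 boundary matrix has rank 5 and Smith normal form diag(1,1,1,1,1).

Computing H_k = (kernel of ∂_k) / (image of ∂_{k+1}):

  H_0: rank C_0 − rank ∂_1 = 5 − 4 = 1, and the invariant factors of ∂_1 are all 1, so H_0 ≅ Z.

H_0 = Z.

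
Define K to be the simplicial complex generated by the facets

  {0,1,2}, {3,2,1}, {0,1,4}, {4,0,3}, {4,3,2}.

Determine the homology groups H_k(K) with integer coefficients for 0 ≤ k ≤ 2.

Fix the vertex order 0 < 1 < 2 < 3 < 4 and write every simplex with vertices in increasing order. Then dim K = 2 and the simplices of K are:

  0-simplices (5): [0], [1], [2], [3], [4]
  1-simplices (10): [0,1], [0,2], [0,3], [0,4], [1,2], [1,3], [1,4], [2,3], [2,4], [3,4]
  2-simplices (5): [0,1,2], [0,1,4], [0,3,4], [1,2,3], [2,3,4]

Hence C_0 ≅ Z^5, C_1 ≅ Z^10, C_2 ≅ Z^5.

Boundary ∂_1: C_1 → C_0 sends each edge [p,q] (with p < q) to q − p.
The 5×10 boundary matrix has rank 4 and Smith normal form diag(1,1,1,1).

∂_2: C_2 → C_1 maps a triangle to the signed sum of its edges. For instance
  ∂[0,1,4] = [1,4] − [0,4] + [0,1],
  ∂[0,3,4] = [3,4] − [0,4] + [0,3].
This gives a 10×5 integer matrix of rank 5; reducing to Smith normal form yields diagonal entries (1,1,1,1,1).

Reading off H_k = ker ∂_k / im ∂_{k+1}:

  H_0: rank C_0 − rank ∂_1 = 5 − 4 = 1, and the invariant factors of ∂_1 are all 1, so H_0 ≅ Z.
  H_1: rank ker ∂_1 − rank ∂_2 = (10 − 4) − 5 = 1, and the invariant factors of ∂_2 are all 1, so H_1 ≅ Z.
  H_2: rank ker ∂_2 − rank ∂_3 = (5 − 5) − 0 = 0, and there is no ∂_3, so H_2 ≅ 0.

H_0 = Z,  H_1 = Z,  H_2 = 0.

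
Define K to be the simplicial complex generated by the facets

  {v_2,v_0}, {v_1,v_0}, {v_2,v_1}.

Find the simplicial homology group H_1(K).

H_1 ≅ Z.

We work with the vertex ordering v_0 < v_1 < v_2. The simplices of K, each written with vertices in increasing order, are:

  0-simplices (3): [v_0], [v_1], [v_2]
  1-simplices (3): [v_0,v_1], [v_0,v_2], [v_1,v_2]

Hence C_0 ≅ Z^3, C_1 ≅ Z^3.

Boundary ∂_1: C_1 → C_0 is given by ∂[p,q] = [q] − [p]. For instance
  ∂[v_0,v_1] = [v_1] − [v_0].
The 3×3 boundary matrix has rank 2 and Smith normal form diag(1,1).

From H_k ≅ ker(∂_k) / im(∂_{k+1}) we obtain:

  H_1: rank ker ∂_1 − rank ∂_2 = (3 − 2) − 0 = 1, and there is no ∂_2, so H_1 ≅ Z.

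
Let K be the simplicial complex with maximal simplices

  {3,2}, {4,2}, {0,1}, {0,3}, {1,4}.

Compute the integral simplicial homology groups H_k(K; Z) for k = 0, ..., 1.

Fix the vertex order 0 < 1 < 2 < 3 < 4 and write every simplex with vertices in increasing order. Then dim K = 1 and the simplices of K are:

  0-simplices (5): [0], [1], [2], [3], [4]
  1-simplices (5): [0,1], [0,3], [1,4], [2,3], [2,4]

so the chain groups are C_0 ≅ Z^5, C_1 ≅ Z^5.

∂_1: C_1 → C_0 maps an edge to its endpoints' difference, ∂[p,q] = q − p. For instance
  ∂[2,4] = [4] − [2].
As a 5×5 matrix over Z this has rank 4, with invariant factors (1,1,1,1).

Reading off H_k = ker ∂_k / im ∂_{k+1}:

  H_0: rank C_0 − rank ∂_1 = 5 − 4 = 1, and the invariant factors of ∂_1 are all 1, so H_0 ≅ Z.
  H_1: rank ker ∂_1 − rank ∂_2 = (5 − 4) − 0 = 1, and there is no ∂_2, so H_1 ≅ Z.

As a check, the Euler characteristic is 5 − 5 = 0, which agrees with 1 − 1 = 0.

H_0 ≅ Z,  H_1 ≅ Z.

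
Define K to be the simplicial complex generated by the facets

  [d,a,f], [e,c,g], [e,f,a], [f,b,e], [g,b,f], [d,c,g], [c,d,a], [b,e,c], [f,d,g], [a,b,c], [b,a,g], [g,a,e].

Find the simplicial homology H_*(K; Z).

Fix the vertex order a < b < c < d < e < f < g and write every simplex with vertices in increasing order. Then dim K = 2 and the simplices of K are:

  0-simplices (7): a, b, c, d, e, f, g
  1-simplices (18): ab, ac, ad, ae, af, ag, bc, be, bf, bg, cd, ce, cg, df, dg, ef, eg, fg
  2-simplices (12): abc, abg, acd, adf, aef, aeg, bce, bef, bfg, cdg, ceg, dfg

Hence C_0 ≅ Z^7, C_1 ≅ Z^18, C_2 ≅ Z^12.

Boundary ∂_1: C_1 → C_0 sends each edge [p,q] (with p < q) to q − p. For instance
  ∂cg = g − c.
This gives a 7×18 integer matrix of rank 6; reducing to Smith normal form yields diagonal entries (1,1,1,1,1,1).

Boundary ∂_2: C_2 → C_1 acts by ∂[p,q,r] = [q,r] − [p,r] + [p,q]. For instance
  ∂cdg = dg − cg + cd,
  ∂bef = ef − bf + be.
This gives a 18×12 integer matrix of rank 12; reducing to Smith normal form yields diagonal entries (1,1,1,1,1,1,1,1,1,1,1,2).

Now H_k = ker ∂_k / im ∂_{k+1}, so:

  H_0: rank C_0 − rank ∂_1 = 7 − 6 = 1, and the invariant factors of ∂_1 are all 1, so H_0 ≅ Z.
  H_1: rank ker ∂_1 − rank ∂_2 = (18 − 6) − 12 = 0, and ∂_2 has invariant factor 2 > 1, so H_1 ≅ Z/2Z.
  H_2: rank ker ∂_2 − rank ∂_3 = (12 − 12) − 0 = 0, and there is no ∂_3, so H_2 ≅ 0.

As a check, the Euler characteristic is 7 − 18 + 12 = 1, which agrees with 1 − 0 + 0 = 1.
(K is a triangulation of the real projective plane RP^2.)

H_0 = Z,  H_1 = Z/2Z,  H_2 = 0.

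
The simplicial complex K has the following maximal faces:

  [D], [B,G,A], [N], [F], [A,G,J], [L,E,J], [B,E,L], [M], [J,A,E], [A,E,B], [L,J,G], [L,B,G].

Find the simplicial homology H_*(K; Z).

H_0 ≅ Z^5,  H_1 = 0,  H_2 ≅ Z.

Fix the vertex order A < B < D < E < F < G < J < L < M < N and write every simplex with vertices in increasing order. Then dim K = 2 and the simplices of K are:

  0-simplices (10): A, B, D, E, F, G, J, L, M, N
  1-simplices (12): AB, AE, AG, AJ, BE, BG, BL, EJ, EL, GJ, GL, JL
  2-simplices (8): ABE, ABG, AEJ, AGJ, BEL, BGL, EJL, GJL

so the chain groups are C_0 ≅ Z^10, C_1 ≅ Z^12, C_2 ≅ Z^8.

Boundary ∂_1: C_1 → C_0 sends each edge [p,q] (with p < q) to q − p. For instance
  ∂JL = L − J.
This gives a 10×12 integer matrix of rank 5; reducing to Smith normal form yields diagonal entries (1,1,1,1,1).

∂_2: C_2 → C_1 maps a triangle to the signed sum of its edges. For instance
  ∂ABG = BG − AG + AB,
  ∂BGL = GL − BL + BG.
The resulting 12×8 matrix has rank 7, and its Smith normal form has invariant factors (1,1,1,1,1,1,1).

Computing H_k = (kernel of ∂_k) / (image of ∂_{k+1}):

  H_0: rank C_0 − rank ∂_1 = 10 − 5 = 5, and the invariant factors of ∂_1 are all 1, so H_0 = Z^5.
  H_1: rank ker ∂_1 − rank ∂_2 = (12 − 5) − 7 = 0, and the invariant factors of ∂_2 are all 1, so H_1 = 0.
  H_2: rank ker ∂_2 − rank ∂_3 = (8 − 7) − 0 = 1, and there is no ∂_3, so H_2 = Z.

(K is a triangulation of the disjoint union of the 2-sphere S^2 and a set of 4 points.)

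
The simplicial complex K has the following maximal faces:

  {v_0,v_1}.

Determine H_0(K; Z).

Order the vertices as v_0 < v_1. Listing each simplex with vertices in this order, K has dimension 1 with simplices:

  0-simplices (2): [v_0], [v_1]
  1-simplices (1): [v_0,v_1]

giving chain groups C_0 ≅ Z^2, C_1 ≅ Z^1.

Boundary ∂_1: C_1 → C_0 maps an edge to its endpoints' difference, ∂[p,q] = q − p. For instance
  ∂[v_0,v_1] = [v_1] − [v_0].
This gives a 2×1 integer matrix of rank 1; reducing to Smith normal form yields diagonal entries (1).

Reading off H_k = ker ∂_k / im ∂_{k+1}:

  H_0: rank C_0 − rank ∂_1 = 2 − 1 = 1, and the invariant factors of ∂_1 are all 1, so H_0 ≅ Z.

(K is a triangulation of the 1-simplex.)

H_0 ≅ Z.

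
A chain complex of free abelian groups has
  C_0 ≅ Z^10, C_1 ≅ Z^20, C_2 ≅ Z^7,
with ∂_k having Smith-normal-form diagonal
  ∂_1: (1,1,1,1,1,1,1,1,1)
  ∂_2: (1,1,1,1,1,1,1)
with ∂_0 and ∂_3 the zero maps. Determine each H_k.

H_0 = Z,  H_1 = Z^4,  H_2 = 0.

H_0: b_0 = 10 − 0 − 9 = 1; torsion from ∂_1 factors > 1: none. So H_0 = Z.
H_1: b_1 = 20 − 9 − 7 = 4; torsion from ∂_2 factors > 1: none. So H_1 = Z^4.
H_2: b_2 = 7 − 7 − 0 = 0; torsion from ∂_3 factors > 1: none. So H_2 = 0.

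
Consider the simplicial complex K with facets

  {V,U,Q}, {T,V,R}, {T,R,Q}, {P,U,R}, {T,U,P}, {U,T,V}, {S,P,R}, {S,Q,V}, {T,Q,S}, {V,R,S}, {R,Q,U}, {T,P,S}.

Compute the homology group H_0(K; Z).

H_0 ≅ Z.

Take the total order P < Q < R < S < T < U < V on the vertex set. Then K (dimension 2) consists of the simplices:

  0-simplices (7): P, Q, R, S, T, U, V
  1-simplices (18): PR, PS, PT, PU, QR, QS, QT, QU, QV, RS, RT, RU, RV, ST, SV, TU, TV, UV
  2-simplices (12): PRS, PRU, PST, PTU, QRT, QRU, QST, QSV, QUV, RSV, RTV, TUV

Hence C_0 ≅ Z^7, C_1 ≅ Z^18, C_2 ≅ Z^12.

∂_1: C_1 → C_0 is given by ∂[p,q] = [q] − [p].
This gives a 7×18 integer matrix of rank 6; reducing to Smith normal form yields diagonal entries (1,1,1,1,1,1).

∂_2: C_2 → C_1 acts by ∂[p,q,r] = [q,r] − [p,r] + [p,q]. For instance
  ∂QRT = RT − QT + QR,
  ∂PST = ST − PT + PS.
As a 18×12 matrix over Z this has rank 12, with invariant factors (1,1,1,1,1,1,1,1,1,1,1,2).

Reading off H_k = ker ∂_k / im ∂_{k+1}:

  H_0: rank C_0 − rank ∂_1 = 7 − 6 = 1, and the invariant factors of ∂_1 are all 1, so H_0 ≅ Z.

(K is a triangulation of the real projective plane RP^2.)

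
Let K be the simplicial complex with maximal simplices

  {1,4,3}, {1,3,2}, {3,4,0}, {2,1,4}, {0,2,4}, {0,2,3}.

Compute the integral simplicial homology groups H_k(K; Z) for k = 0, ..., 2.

H_0 ≅ Z,  H_1 = 0,  H_2 ≅ Z.

K has 5 vertices, 9 edges, 6 triangles.
rank ∂_0 = 0, rank ∂_1 = 4 ⇒ b_0 = 5 − 0 − 4 = 1; all invariant factors of ∂_1 are 1 so no torsion. So H_0 = Z.
rank ∂_1 = 4, rank ∂_2 = 5 ⇒ b_1 = 9 − 4 − 5 = 0; all invariant factors of ∂_2 are 1 so no torsion. So H_1 = 0.
rank ∂_2 = 5, rank ∂_3 = 0 ⇒ b_2 = 6 − 5 − 0 = 1. So H_2 = Z.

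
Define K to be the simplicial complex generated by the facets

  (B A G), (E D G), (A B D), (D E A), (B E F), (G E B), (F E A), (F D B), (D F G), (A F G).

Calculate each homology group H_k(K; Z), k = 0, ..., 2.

Order the vertices as A < B < D < E < F < G. Listing each simplex with vertices in this order, K has dimension 2 with simplices:

  0-simplices (6): A, B, D, E, F, G
  1-simplices (15): AB, AD, AE, AF, AG, BD, BE, BF, BG, DE, DF, DG, EF, EG, FG
  2-simplices (10): ABD, ABG, ADE, AEF, AFG, BDF, BEF, BEG, DEG, DFG

Hence C_0 ≅ Z^6, C_1 ≅ Z^15, C_2 ≅ Z^10.

Boundary ∂_1: C_1 → C_0 sends each edge [p,q] (with p < q) to q − p. For instance
  ∂DF = F − D.
As a 6×15 matrix over Z this has rank 5, with invariant factors (1,1,1,1,1).

Boundary ∂_2: C_2 → C_1 maps a triangle to the signed sum of its edges. For instance
  ∂BEF = EF − BF + BE,
  ∂AEF = EF − AF + AE.
The 15×10 boundary matrix has rank 10 and Smith normal form diag(1,1,1,1,1,1,1,1,1,2).

Reading off H_k = ker ∂_k / im ∂_{k+1}:

  H_0: rank C_0 − rank ∂_1 = 6 − 5 = 1, and the invariant factors of ∂_1 are all 1, so H_0 ≅ Z.
  H_1: rank ker ∂_1 − rank ∂_2 = (15 − 5) − 10 = 0, and ∂_2 has invariant factor 2 > 1, so H_1 ≅ Z/2Z.
  H_2: rank ker ∂_2 − rank ∂_3 = (10 − 10) − 0 = 0, and there is no ∂_3, so H_2 ≅ 0.

H_0 ≅ Z,  H_1 ≅ Z/2Z,  H_2 = 0.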